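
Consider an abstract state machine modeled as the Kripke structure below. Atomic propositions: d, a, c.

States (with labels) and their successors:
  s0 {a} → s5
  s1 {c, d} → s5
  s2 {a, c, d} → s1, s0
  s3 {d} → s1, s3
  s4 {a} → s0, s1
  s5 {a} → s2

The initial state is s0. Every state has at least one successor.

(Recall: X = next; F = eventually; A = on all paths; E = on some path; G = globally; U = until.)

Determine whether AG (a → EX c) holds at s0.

States satisfying a → EX c: {s1, s2, s3, s4, s5}.
States satisfying AG (a → EX c): ∅.
s0 is reachable from s0 and violates a → EX c, so AG fails at s0.
s0 ∉ Sat(AG (a → EX c)).

Does not hold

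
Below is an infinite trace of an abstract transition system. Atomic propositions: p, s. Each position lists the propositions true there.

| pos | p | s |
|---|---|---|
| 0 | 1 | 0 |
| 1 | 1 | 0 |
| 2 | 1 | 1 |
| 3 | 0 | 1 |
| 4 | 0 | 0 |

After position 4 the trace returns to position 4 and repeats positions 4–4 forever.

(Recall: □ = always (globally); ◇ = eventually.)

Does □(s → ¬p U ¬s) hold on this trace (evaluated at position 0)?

s → ¬p U ¬s must hold at every position from 0 onward. It fails at position 2, so □(s → ¬p U ¬s) is false.
Positions where s holds: 2, 3.
Check ¬p U ¬s at each: 2→fails, 3→ok.

No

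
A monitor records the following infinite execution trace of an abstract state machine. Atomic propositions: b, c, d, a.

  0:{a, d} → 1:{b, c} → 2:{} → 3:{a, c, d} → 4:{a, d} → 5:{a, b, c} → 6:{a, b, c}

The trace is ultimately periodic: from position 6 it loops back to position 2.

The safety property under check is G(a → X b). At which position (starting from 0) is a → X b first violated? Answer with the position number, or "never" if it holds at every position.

Check a → X b at each position in order: 0 ✓, 1 ✓, 2 ✓.
At position 3 the labels are {a, c, d} and the next position 4 has {a, d}, so a → X b is false there. This is the first violation.

3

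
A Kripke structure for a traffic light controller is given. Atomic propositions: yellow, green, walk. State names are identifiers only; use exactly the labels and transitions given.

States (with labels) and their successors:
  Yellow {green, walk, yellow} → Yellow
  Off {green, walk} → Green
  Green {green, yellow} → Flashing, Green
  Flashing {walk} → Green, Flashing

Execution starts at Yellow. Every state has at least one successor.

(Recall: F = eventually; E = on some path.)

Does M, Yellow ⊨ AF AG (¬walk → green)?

Yes

States satisfying AG (¬walk → green): {Yellow, Off, Green, Flashing}.
States satisfying AF AG (¬walk → green): {Yellow, Off, Green, Flashing}.
Yellow ∈ Sat(AF AG (¬walk → green)).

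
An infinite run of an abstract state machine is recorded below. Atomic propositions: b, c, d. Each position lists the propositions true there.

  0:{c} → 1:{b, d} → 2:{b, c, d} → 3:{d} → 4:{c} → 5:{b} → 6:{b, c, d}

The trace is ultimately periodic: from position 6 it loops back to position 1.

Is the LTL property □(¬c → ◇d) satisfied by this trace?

¬c → ◇d holds at every position 0..6, and those are all positions ever visited, so □(¬c → ◇d) holds.
Positions where ¬c holds: 1, 3, 5.
Check ◇d at each: 1→ok, 3→ok, 5→ok.

Holds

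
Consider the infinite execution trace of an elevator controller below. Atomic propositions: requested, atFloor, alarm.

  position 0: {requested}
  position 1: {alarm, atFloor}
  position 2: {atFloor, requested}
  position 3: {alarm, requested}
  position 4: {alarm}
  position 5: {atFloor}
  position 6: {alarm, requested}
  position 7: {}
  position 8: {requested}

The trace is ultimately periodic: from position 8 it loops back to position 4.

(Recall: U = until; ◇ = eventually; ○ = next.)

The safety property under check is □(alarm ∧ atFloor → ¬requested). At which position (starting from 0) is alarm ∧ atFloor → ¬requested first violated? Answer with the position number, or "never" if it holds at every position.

never

alarm ∧ atFloor → ¬requested holds at every position 0..8, and those are all the positions the trace ever visits, so the invariant □(alarm ∧ atFloor → ¬requested) is never violated.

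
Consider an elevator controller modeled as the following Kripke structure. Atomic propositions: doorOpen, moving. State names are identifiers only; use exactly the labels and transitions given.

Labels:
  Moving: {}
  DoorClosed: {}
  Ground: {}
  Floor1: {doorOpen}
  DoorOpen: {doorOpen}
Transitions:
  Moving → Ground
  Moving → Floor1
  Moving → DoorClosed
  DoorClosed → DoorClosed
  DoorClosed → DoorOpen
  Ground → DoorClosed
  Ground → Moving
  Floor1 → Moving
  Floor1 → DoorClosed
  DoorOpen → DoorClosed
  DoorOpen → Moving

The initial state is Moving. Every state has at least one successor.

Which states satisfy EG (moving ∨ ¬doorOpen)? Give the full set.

{Moving, DoorClosed, Ground}

States satisfying moving ∨ ¬doorOpen: {Moving, DoorClosed, Ground}.
States satisfying EG (moving ∨ ¬doorOpen): {Moving, DoorClosed, Ground}.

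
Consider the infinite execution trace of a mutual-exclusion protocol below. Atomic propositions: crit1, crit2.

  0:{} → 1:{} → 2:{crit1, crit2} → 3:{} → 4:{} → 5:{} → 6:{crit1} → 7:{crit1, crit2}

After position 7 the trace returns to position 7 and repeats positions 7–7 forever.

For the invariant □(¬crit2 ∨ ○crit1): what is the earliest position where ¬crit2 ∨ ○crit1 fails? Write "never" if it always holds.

2

Check ¬crit2 ∨ ○crit1 at each position in order: 0 ✓, 1 ✓.
At position 2 the labels are {crit1, crit2} and the next position 3 has {}, so ¬crit2 ∨ ○crit1 is false there. This is the first violation.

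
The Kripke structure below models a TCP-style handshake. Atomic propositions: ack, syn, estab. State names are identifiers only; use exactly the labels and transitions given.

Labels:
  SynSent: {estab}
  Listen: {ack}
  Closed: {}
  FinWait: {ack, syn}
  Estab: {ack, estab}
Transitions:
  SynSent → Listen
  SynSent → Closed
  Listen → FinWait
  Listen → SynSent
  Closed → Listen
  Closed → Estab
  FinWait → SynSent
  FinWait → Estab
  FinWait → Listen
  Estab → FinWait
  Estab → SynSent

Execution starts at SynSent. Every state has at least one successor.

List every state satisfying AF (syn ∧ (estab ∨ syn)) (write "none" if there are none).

{FinWait}

States satisfying syn ∧ (estab ∨ syn): {FinWait}.
States satisfying AF (syn ∧ (estab ∨ syn)): {FinWait}.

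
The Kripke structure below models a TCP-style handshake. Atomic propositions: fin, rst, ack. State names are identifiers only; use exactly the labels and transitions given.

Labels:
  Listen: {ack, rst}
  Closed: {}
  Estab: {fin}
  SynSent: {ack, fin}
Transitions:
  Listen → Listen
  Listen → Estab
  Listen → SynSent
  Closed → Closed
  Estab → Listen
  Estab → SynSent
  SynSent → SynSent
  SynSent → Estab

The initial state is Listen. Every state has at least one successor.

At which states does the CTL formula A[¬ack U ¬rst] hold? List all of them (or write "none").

States satisfying ¬ack: {Closed, Estab}.
States satisfying ¬rst: {Closed, Estab, SynSent}.
States satisfying A[¬ack U ¬rst]: {Closed, Estab, SynSent}.

{Closed, Estab, SynSent}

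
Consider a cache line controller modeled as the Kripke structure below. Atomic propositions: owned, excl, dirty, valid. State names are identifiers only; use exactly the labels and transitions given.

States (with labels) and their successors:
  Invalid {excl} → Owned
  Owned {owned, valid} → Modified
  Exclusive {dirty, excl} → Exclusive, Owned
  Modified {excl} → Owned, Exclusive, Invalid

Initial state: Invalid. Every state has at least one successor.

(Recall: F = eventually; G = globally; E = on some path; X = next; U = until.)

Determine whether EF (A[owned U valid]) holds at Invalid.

Satisfied

States satisfying A[owned U valid]: {Owned}.
States satisfying EF (A[owned U valid]): {Invalid, Owned, Exclusive, Modified}.
Some path from Invalid reaches a state where A[owned U valid] holds.
Invalid ∈ Sat(EF (A[owned U valid])).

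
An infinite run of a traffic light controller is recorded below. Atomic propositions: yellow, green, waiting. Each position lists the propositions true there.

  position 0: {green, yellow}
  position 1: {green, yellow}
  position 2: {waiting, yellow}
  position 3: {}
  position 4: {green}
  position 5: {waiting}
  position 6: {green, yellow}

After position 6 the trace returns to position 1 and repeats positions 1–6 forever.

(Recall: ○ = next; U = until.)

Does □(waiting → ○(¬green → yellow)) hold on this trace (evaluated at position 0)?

Violated

waiting → ○(¬green → yellow) must hold at every position from 0 onward. It fails at position 2, so □(waiting → ○(¬green → yellow)) is false.
Positions where waiting holds: 2, 5.
Check ○(¬green → yellow) at each: 2→fails, 5→ok.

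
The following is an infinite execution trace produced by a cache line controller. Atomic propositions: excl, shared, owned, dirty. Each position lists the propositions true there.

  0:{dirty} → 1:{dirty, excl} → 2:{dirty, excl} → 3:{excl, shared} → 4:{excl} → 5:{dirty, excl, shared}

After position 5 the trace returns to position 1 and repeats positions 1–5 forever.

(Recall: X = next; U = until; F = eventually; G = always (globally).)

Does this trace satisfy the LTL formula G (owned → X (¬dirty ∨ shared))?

owned → X (¬dirty ∨ shared) holds at every position 0..5, and those are all positions ever visited, so G (owned → X (¬dirty ∨ shared)) holds.

Holds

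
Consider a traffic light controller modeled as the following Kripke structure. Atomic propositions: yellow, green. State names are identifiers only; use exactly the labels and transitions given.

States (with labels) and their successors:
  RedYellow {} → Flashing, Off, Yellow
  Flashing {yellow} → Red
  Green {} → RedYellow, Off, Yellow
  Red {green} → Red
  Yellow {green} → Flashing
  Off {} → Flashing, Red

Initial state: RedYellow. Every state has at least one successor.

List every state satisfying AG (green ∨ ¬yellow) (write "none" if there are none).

States satisfying green ∨ ¬yellow: {RedYellow, Green, Red, Yellow, Off}.
States satisfying AG (green ∨ ¬yellow): {Red}.

{Red}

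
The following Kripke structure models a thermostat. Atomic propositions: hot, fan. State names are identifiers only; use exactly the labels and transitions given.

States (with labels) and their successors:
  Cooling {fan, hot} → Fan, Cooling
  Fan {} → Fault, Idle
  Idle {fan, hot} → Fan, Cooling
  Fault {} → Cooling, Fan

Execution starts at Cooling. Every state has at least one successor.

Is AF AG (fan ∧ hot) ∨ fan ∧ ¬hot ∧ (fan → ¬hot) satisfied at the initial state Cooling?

Does not hold

States satisfying AG (fan ∧ hot): ∅.
States satisfying AF AG (fan ∧ hot): ∅.
States satisfying ¬hot: {Fan, Fault}.
States satisfying fan ∧ ¬hot: ∅.
States satisfying fan → ¬hot: {Fan, Fault}.
States satisfying fan ∧ ¬hot ∧ (fan → ¬hot): ∅.
States satisfying AF AG (fan ∧ hot) ∨ fan ∧ ¬hot ∧ (fan → ¬hot): ∅.
Cooling ∉ Sat(AF AG (fan ∧ hot) ∨ fan ∧ ¬hot ∧ (fan → ¬hot)).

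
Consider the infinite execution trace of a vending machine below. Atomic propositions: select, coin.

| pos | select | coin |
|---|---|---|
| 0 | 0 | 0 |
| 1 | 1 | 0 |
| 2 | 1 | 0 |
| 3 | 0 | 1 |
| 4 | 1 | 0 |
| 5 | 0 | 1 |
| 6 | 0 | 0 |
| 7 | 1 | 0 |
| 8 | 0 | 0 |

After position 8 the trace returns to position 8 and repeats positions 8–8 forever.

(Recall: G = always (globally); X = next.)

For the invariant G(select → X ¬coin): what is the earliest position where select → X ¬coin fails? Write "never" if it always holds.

2

Check select → X ¬coin at each position in order: 0 ✓, 1 ✓.
At position 2 the labels are {select} and the next position 3 has {coin}, so select → X ¬coin is false there. This is the first violation.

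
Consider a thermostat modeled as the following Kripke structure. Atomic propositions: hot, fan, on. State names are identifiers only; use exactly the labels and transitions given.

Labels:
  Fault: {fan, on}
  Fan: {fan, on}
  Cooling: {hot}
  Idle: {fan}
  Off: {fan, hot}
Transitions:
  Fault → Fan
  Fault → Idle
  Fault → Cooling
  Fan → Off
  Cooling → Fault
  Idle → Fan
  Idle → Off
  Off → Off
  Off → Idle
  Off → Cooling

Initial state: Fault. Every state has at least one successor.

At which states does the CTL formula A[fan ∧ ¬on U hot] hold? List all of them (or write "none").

{Cooling, Off}

States satisfying fan ∧ ¬on: {Idle, Off}.
States satisfying hot: {Cooling, Off}.
States satisfying A[fan ∧ ¬on U hot]: {Cooling, Off}.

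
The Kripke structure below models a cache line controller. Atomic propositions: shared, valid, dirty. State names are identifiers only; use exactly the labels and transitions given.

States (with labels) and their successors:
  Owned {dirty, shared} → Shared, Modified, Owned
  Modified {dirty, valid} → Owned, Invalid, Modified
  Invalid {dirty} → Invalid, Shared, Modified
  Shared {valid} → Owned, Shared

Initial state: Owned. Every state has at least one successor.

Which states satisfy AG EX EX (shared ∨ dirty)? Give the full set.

{Owned, Modified, Invalid, Shared}

States satisfying EX EX (shared ∨ dirty): {Owned, Modified, Invalid, Shared}.
States satisfying AG EX EX (shared ∨ dirty): {Owned, Modified, Invalid, Shared}.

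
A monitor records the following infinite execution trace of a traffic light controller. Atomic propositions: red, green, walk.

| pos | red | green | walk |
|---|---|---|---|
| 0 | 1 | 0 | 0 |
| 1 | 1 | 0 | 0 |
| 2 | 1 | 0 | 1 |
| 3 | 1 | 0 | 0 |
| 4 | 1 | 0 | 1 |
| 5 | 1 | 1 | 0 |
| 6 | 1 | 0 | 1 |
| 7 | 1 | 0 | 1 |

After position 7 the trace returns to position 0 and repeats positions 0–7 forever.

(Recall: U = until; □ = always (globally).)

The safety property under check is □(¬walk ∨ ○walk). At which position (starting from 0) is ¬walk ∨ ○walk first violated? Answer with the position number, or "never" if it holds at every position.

Check ¬walk ∨ ○walk at each position in order: 0 ✓, 1 ✓.
At position 2 the labels are {red, walk} and the next position 3 has {red}, so ¬walk ∨ ○walk is false there. This is the first violation.

2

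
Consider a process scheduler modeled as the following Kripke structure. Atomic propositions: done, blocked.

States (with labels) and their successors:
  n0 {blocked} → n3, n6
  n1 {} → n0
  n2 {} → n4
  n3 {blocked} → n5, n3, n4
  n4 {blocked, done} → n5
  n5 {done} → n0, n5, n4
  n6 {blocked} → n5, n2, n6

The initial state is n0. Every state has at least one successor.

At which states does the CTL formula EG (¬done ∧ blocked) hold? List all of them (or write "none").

{n0, n3, n6}

States satisfying ¬done ∧ blocked: {n0, n3, n6}.
States satisfying EG (¬done ∧ blocked): {n0, n3, n6}.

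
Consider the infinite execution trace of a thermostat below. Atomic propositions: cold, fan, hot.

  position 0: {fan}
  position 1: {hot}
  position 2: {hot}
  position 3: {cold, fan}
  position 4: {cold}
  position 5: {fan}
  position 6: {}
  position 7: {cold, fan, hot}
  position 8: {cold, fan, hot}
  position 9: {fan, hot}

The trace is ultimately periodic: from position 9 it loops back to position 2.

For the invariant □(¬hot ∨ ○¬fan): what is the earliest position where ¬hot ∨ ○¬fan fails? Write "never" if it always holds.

2

Check ¬hot ∨ ○¬fan at each position in order: 0 ✓, 1 ✓.
At position 2 the labels are {hot} and the next position 3 has {cold, fan}, so ¬hot ∨ ○¬fan is false there. This is the first violation.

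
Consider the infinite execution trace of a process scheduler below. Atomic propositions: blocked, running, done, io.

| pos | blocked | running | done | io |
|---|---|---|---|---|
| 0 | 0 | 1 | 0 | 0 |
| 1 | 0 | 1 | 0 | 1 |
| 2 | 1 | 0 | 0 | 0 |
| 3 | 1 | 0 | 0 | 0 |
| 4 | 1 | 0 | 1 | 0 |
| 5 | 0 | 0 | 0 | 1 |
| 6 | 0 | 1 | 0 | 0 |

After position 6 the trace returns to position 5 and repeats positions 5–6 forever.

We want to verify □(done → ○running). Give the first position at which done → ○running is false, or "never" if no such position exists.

Check done → ○running at each position in order: 0 ✓, 1 ✓, 2 ✓, 3 ✓.
At position 4 the labels are {blocked, done} and the next position 5 has {io}, so done → ○running is false there. This is the first violation.

4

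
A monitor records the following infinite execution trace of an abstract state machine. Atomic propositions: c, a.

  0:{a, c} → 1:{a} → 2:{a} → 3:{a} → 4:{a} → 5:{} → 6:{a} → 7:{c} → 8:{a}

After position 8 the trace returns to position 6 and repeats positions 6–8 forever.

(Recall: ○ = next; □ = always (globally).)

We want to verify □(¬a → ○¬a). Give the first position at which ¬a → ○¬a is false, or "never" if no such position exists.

5

Check ¬a → ○¬a at each position in order: 0 ✓, 1 ✓, 2 ✓, 3 ✓, 4 ✓.
At position 5 the labels are {} and the next position 6 has {a}, so ¬a → ○¬a is false there. This is the first violation.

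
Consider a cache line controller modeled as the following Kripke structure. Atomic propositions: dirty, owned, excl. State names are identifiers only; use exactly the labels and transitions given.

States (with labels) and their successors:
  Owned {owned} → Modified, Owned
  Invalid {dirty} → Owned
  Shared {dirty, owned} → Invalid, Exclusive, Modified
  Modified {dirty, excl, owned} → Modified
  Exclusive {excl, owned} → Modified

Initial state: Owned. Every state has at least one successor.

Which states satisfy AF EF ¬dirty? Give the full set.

{Owned, Invalid, Shared, Exclusive}

States satisfying EF ¬dirty: {Owned, Invalid, Shared, Exclusive}.
States satisfying AF EF ¬dirty: {Owned, Invalid, Shared, Exclusive}.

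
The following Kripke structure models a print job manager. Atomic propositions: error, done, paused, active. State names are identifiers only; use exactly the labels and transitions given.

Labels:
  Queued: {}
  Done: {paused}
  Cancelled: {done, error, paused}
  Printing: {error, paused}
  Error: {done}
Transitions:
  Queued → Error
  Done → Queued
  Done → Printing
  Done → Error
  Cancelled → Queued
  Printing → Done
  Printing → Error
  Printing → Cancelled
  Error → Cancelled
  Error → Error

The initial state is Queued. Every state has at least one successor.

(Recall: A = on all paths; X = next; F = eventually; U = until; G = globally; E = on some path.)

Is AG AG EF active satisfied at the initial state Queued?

Violated

States satisfying AG EF active: ∅.
States satisfying AG AG EF active: ∅.
Cancelled is reachable from Queued and violates AG EF active, so AG fails at Queued.
Queued ∉ Sat(AG AG EF active).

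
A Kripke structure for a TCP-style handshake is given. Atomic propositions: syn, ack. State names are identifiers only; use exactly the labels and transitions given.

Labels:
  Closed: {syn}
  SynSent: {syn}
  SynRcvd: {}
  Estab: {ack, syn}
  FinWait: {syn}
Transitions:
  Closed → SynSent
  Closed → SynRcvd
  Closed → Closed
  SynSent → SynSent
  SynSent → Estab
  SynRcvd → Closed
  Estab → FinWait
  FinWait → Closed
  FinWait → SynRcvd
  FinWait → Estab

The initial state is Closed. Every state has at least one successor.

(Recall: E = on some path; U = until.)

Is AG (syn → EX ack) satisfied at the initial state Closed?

Violated

States satisfying syn → EX ack: {SynSent, SynRcvd, FinWait}.
States satisfying AG (syn → EX ack): ∅.
Closed is reachable from Closed and violates syn → EX ack, so AG fails at Closed.
Closed ∉ Sat(AG (syn → EX ack)).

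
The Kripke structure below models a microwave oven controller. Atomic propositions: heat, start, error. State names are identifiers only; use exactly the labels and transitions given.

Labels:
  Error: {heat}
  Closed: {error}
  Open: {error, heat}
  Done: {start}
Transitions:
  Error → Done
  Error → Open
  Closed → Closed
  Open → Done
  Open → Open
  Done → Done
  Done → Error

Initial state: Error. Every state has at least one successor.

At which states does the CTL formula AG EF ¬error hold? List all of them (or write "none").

States satisfying EF ¬error: {Error, Open, Done}.
States satisfying AG EF ¬error: {Error, Open, Done}.

{Error, Open, Done}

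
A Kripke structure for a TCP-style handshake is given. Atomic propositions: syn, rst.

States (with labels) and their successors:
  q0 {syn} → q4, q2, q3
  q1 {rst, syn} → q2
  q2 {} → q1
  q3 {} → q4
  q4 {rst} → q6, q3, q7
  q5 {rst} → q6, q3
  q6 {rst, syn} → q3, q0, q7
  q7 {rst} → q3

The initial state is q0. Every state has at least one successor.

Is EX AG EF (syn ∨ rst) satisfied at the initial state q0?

States satisfying AG EF (syn ∨ rst): {q0, q1, q2, q3, q4, q5, q6, q7}.
States satisfying EX AG EF (syn ∨ rst): {q0, q1, q2, q3, q4, q5, q6, q7}.
q0 ∈ Sat(EX AG EF (syn ∨ rst)).

Holds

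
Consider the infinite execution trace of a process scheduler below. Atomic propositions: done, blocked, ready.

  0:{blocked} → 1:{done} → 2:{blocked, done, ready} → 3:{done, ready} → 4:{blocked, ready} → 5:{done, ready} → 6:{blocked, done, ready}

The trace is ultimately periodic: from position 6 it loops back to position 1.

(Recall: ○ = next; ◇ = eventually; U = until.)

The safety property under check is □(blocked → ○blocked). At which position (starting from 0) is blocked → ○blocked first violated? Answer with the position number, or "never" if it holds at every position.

At position 0 the labels are {blocked} and the next position 1 has {done}, so blocked → ○blocked is false there. This is the first violation.

0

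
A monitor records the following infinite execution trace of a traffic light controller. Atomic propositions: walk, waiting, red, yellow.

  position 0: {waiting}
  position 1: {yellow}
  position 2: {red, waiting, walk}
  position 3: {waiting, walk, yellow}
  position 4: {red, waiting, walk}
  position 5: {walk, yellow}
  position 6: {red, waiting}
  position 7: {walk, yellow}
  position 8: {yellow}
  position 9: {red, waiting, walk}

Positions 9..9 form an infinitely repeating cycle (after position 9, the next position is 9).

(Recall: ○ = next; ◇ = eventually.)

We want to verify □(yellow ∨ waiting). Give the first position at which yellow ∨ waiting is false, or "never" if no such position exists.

never

yellow ∨ waiting holds at every position 0..9, and those are all the positions the trace ever visits, so the invariant □(yellow ∨ waiting) is never violated.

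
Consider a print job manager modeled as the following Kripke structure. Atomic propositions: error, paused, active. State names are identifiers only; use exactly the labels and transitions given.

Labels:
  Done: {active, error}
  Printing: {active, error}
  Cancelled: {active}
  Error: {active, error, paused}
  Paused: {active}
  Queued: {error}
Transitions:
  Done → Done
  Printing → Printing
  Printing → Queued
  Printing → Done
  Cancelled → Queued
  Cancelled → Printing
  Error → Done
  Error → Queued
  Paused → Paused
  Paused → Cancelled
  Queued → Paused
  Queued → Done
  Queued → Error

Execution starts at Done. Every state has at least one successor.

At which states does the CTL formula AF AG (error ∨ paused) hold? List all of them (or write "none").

States satisfying AG (error ∨ paused): {Done}.
States satisfying AF AG (error ∨ paused): {Done}.

{Done}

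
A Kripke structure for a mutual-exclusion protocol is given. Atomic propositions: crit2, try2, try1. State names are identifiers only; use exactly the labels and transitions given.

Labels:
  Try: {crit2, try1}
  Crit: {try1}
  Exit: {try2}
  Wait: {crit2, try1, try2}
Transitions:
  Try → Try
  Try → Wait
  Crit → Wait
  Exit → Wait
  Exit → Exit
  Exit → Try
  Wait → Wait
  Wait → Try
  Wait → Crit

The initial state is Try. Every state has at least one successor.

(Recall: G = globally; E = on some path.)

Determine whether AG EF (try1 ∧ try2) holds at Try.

States satisfying EF (try1 ∧ try2): {Try, Crit, Exit, Wait}.
States satisfying AG EF (try1 ∧ try2): {Try, Crit, Exit, Wait}.
Every state reachable from Try satisfies EF (try1 ∧ try2).
Try ∈ Sat(AG EF (try1 ∧ try2)).

Holds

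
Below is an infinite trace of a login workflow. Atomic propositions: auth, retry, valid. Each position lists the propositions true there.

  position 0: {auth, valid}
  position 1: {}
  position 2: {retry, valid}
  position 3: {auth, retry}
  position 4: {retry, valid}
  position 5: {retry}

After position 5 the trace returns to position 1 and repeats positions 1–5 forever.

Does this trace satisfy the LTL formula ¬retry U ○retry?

Walking from position 0: ○retry first holds at position 1, and ¬retry holds at every earlier position along the way, so ¬retry U ○retry holds.

Yes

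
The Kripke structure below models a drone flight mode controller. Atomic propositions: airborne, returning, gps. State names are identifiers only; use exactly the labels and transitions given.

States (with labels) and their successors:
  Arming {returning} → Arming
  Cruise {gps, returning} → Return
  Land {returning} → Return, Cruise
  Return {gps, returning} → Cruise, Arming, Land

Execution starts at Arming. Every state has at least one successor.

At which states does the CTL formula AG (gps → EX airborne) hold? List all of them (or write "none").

States satisfying gps → EX airborne: {Arming, Land}.
States satisfying AG (gps → EX airborne): {Arming}.

{Arming}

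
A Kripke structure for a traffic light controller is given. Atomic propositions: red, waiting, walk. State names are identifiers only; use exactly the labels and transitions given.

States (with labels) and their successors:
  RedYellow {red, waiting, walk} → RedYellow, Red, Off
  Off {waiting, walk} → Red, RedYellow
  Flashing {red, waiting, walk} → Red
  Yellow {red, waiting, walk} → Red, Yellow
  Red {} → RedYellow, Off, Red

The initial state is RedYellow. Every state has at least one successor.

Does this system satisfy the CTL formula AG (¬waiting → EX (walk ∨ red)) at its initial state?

States satisfying ¬waiting → EX (walk ∨ red): {RedYellow, Off, Flashing, Yellow, Red}.
States satisfying AG (¬waiting → EX (walk ∨ red)): {RedYellow, Off, Flashing, Yellow, Red}.
Every state reachable from RedYellow satisfies ¬waiting → EX (walk ∨ red).
RedYellow ∈ Sat(AG (¬waiting → EX (walk ∨ red))).

Yes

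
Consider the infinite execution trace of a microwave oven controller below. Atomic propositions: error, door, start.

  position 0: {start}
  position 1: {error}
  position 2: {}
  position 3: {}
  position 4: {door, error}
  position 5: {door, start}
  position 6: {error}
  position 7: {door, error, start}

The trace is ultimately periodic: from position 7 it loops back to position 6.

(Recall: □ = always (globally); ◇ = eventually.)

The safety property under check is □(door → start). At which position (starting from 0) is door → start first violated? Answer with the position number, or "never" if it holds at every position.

Check door → start at each position in order: 0 ✓, 1 ✓, 2 ✓, 3 ✓.
At position 4 the labels are {door, error}, so door → start is false there. This is the first violation.

4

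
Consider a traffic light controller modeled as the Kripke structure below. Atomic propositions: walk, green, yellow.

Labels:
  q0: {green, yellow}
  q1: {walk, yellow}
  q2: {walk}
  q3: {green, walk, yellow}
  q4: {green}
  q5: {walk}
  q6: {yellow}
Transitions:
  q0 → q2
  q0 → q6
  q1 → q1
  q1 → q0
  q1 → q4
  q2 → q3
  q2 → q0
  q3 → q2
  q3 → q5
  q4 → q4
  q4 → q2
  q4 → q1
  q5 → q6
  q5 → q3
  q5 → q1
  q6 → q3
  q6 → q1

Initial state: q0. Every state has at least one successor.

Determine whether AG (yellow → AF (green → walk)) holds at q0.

States satisfying yellow → AF (green → walk): {q0, q1, q2, q3, q4, q5, q6}.
States satisfying AG (yellow → AF (green → walk)): {q0, q1, q2, q3, q4, q5, q6}.
Every state reachable from q0 satisfies yellow → AF (green → walk).
q0 ∈ Sat(AG (yellow → AF (green → walk))).

Satisfied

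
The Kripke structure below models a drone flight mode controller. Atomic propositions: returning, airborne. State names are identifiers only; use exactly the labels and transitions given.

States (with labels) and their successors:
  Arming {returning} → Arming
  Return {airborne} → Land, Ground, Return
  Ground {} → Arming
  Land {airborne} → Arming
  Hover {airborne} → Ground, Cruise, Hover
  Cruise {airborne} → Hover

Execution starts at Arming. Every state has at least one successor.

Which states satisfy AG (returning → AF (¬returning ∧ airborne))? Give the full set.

none

States satisfying returning → AF (¬returning ∧ airborne): {Return, Ground, Land, Hover, Cruise}.
States satisfying AG (returning → AF (¬returning ∧ airborne)): ∅.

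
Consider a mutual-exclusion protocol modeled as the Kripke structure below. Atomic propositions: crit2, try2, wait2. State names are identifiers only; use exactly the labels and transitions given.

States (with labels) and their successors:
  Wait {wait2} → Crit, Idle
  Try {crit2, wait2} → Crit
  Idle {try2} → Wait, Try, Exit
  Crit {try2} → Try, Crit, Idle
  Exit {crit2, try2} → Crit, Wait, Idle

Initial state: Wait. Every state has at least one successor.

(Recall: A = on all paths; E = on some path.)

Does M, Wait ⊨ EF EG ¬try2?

No

States satisfying EG ¬try2: ∅.
States satisfying EF EG ¬try2: ∅.
No suitable path/successor from Wait witnesses the formula.
Wait ∉ Sat(EF EG ¬try2).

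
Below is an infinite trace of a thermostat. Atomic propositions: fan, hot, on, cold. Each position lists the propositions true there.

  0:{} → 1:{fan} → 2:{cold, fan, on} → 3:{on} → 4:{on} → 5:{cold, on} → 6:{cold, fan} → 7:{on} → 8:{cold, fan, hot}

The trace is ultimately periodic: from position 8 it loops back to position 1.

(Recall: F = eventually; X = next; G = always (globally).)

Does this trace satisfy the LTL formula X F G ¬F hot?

No

The position after 0 is 1; F G ¬F hot is false there.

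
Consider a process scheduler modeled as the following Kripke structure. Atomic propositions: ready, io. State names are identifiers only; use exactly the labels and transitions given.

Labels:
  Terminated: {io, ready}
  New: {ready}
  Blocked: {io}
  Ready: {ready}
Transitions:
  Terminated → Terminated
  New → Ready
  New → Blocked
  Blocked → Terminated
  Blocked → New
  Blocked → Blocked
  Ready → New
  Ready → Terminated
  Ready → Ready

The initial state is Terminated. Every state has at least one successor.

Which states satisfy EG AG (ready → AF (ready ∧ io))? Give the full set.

{Terminated}

States satisfying AG (ready → AF (ready ∧ io)): {Terminated}.
States satisfying EG AG (ready → AF (ready ∧ io)): {Terminated}.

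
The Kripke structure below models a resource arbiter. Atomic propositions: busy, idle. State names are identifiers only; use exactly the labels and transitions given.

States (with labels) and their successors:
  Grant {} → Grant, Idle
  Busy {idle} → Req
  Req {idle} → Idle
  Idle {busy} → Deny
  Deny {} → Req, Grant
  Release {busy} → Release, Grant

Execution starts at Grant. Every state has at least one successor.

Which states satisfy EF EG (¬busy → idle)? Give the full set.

States satisfying EG (¬busy → idle): {Release}.
States satisfying EF EG (¬busy → idle): {Release}.

{Release}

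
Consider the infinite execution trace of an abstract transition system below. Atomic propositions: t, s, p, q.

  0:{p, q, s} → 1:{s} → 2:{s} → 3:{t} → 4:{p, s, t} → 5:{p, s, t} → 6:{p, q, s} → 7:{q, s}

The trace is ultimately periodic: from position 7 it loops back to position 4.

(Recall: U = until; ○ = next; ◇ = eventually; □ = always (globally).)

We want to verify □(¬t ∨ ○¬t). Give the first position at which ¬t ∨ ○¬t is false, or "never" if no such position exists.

3

Check ¬t ∨ ○¬t at each position in order: 0 ✓, 1 ✓, 2 ✓.
At position 3 the labels are {t} and the next position 4 has {p, s, t}, so ¬t ∨ ○¬t is false there. This is the first violation.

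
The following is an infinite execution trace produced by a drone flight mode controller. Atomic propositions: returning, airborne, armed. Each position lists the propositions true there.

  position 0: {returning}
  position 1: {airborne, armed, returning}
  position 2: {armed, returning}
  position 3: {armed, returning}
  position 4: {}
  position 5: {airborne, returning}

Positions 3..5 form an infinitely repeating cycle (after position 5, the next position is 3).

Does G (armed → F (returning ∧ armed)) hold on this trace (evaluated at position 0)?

armed → F (returning ∧ armed) holds at every position 0..5, and those are all positions ever visited, so G (armed → F (returning ∧ armed)) holds.
Positions where armed holds: 1, 2, 3.
Check F (returning ∧ armed) at each: 1→ok, 2→ok, 3→ok.

Satisfied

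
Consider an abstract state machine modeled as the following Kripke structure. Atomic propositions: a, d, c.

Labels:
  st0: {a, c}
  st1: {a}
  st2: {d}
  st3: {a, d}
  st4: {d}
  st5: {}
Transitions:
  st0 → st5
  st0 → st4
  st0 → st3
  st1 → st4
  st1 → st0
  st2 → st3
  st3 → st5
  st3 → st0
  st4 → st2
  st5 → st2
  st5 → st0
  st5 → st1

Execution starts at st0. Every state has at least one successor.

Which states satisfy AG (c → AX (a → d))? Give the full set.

{st0, st1, st2, st3, st4, st5}

States satisfying c → AX (a → d): {st0, st1, st2, st3, st4, st5}.
States satisfying AG (c → AX (a → d)): {st0, st1, st2, st3, st4, st5}.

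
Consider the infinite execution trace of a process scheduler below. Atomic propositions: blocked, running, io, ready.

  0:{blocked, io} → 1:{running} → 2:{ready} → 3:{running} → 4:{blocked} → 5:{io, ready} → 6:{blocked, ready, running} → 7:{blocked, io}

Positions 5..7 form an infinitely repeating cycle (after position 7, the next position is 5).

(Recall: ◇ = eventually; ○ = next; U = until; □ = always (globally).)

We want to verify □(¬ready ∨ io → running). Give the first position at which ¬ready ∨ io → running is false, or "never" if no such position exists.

0

At position 0 the labels are {blocked, io}, so ¬ready ∨ io → running is false there. This is the first violation.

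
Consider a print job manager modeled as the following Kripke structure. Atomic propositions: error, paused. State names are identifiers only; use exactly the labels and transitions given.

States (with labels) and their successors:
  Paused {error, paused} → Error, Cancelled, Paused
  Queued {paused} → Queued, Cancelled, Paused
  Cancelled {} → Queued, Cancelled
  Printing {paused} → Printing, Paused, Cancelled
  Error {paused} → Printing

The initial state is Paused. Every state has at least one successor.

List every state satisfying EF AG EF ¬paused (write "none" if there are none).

States satisfying AG EF ¬paused: {Paused, Queued, Cancelled, Printing, Error}.
States satisfying EF AG EF ¬paused: {Paused, Queued, Cancelled, Printing, Error}.

{Paused, Queued, Cancelled, Printing, Error}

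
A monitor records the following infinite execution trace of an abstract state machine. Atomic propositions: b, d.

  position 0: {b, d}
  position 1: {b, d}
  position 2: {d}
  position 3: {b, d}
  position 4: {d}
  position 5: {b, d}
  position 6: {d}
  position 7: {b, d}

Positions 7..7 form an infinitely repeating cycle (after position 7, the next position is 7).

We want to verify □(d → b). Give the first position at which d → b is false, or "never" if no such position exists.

Check d → b at each position in order: 0 ✓, 1 ✓.
At position 2 the labels are {d}, so d → b is false there. This is the first violation.

2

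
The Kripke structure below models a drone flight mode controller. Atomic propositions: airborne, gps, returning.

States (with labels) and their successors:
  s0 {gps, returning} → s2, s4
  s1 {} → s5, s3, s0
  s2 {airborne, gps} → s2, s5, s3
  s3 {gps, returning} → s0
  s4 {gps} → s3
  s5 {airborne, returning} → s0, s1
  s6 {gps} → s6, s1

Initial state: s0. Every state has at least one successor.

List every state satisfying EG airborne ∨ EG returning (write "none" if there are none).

{s2}

States satisfying airborne: {s2, s5}.
States satisfying EG airborne: {s2}.
States satisfying returning: {s0, s3, s5}.
States satisfying EG returning: ∅.
States satisfying EG airborne ∨ EG returning: {s2}.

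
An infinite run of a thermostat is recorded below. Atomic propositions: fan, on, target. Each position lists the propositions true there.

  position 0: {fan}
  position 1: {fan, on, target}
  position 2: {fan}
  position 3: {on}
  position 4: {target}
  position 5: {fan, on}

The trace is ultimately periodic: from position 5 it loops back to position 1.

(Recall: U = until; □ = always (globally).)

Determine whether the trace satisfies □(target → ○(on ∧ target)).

target → ○(on ∧ target) must hold at every position from 0 onward. It fails at position 1, so □(target → ○(on ∧ target)) is false.
Positions where target holds: 1, 4.
Check ○(on ∧ target) at each: 1→fails, 4→fails.

Does not hold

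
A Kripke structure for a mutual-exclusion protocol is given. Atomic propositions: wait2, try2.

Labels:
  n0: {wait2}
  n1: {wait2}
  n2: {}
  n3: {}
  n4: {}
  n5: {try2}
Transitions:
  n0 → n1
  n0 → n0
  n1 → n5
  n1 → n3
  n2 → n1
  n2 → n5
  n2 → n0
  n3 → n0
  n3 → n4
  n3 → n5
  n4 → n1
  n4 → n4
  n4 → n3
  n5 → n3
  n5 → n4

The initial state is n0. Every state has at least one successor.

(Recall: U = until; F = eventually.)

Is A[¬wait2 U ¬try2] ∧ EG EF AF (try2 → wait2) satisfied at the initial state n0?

Satisfied

States satisfying ¬wait2: {n2, n3, n4, n5}.
States satisfying ¬try2: {n0, n1, n2, n3, n4}.
States satisfying A[¬wait2 U ¬try2]: {n0, n1, n2, n3, n4, n5}.
States satisfying EF AF (try2 → wait2): {n0, n1, n2, n3, n4, n5}.
States satisfying EG EF AF (try2 → wait2): {n0, n1, n2, n3, n4, n5}.
States satisfying A[¬wait2 U ¬try2] ∧ EG EF AF (try2 → wait2): {n0, n1, n2, n3, n4, n5}.
n0 ∈ Sat(A[¬wait2 U ¬try2] ∧ EG EF AF (try2 → wait2)).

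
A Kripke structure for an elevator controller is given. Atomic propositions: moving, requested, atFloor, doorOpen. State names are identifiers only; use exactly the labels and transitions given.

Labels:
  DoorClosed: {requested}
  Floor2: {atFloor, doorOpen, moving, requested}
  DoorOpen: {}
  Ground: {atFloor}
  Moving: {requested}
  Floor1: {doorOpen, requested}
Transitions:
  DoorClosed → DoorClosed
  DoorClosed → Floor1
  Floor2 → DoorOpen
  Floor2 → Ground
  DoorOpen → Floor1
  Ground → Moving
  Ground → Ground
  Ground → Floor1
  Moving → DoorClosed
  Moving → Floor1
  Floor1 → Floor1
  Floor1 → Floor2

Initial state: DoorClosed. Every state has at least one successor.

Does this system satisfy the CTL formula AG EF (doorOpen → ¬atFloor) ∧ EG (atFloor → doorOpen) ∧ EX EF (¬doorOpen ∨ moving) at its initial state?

Satisfied

States satisfying EF (doorOpen → ¬atFloor): {DoorClosed, Floor2, DoorOpen, Ground, Moving, Floor1}.
States satisfying AG EF (doorOpen → ¬atFloor): {DoorClosed, Floor2, DoorOpen, Ground, Moving, Floor1}.
States satisfying atFloor → doorOpen: {DoorClosed, Floor2, DoorOpen, Moving, Floor1}.
States satisfying EG (atFloor → doorOpen): {DoorClosed, Floor2, DoorOpen, Moving, Floor1}.
States satisfying EF (¬doorOpen ∨ moving): {DoorClosed, Floor2, DoorOpen, Ground, Moving, Floor1}.
States satisfying EX EF (¬doorOpen ∨ moving): {DoorClosed, Floor2, DoorOpen, Ground, Moving, Floor1}.
States satisfying AG EF (doorOpen → ¬atFloor) ∧ EG (atFloor → doorOpen) ∧ EX EF (¬doorOpen ∨ moving): {DoorClosed, Floor2, DoorOpen, Moving, Floor1}.
DoorClosed ∈ Sat(AG EF (doorOpen → ¬atFloor) ∧ EG (atFloor → doorOpen) ∧ EX EF (¬doorOpen ∨ moving)).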